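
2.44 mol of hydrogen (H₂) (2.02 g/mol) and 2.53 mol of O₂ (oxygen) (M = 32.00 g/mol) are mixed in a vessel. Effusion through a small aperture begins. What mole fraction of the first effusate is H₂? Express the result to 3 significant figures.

Rate_i ∝ x_i/√M_i (Graham's law weighted by mole fraction), so the effusate composition follows n_i/√M_i.
Mole fraction of H₂ in the effusate = (n_H₂/√M_H₂) / (n_H₂/√M_H₂ + n_O₂/√M_O₂)
= (2.44/√2.02) / (2.44/√2.02 + 2.53/√32.00) = 1.717/(1.717 + 0.4472) = 0.793.

0.793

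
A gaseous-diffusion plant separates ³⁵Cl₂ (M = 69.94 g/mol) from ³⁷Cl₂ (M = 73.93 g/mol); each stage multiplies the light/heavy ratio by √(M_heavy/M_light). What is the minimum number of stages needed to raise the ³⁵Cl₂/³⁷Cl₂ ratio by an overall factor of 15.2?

99

Single-stage factor α = √(73.93/69.94), so ln α = ½ ln(1.05705) = 0.02774.
Need α^N ≥ 15.2 ⇒ N ≥ ln(15.2) / ln α = 2.721 / 0.02774 = 98.10.
Minimum whole number of stages: N = 99.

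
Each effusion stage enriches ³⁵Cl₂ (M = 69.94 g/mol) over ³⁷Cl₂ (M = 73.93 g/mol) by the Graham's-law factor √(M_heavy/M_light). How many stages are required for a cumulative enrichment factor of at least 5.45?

Single-stage factor α = √(73.93/69.94), so ln α = ½ ln(1.05705) = 0.02774.
Need α^N ≥ 5.45 ⇒ N ≥ ln(5.45) / ln α = 1.696 / 0.02774 = 61.12.
So at least 62 stages are needed.

62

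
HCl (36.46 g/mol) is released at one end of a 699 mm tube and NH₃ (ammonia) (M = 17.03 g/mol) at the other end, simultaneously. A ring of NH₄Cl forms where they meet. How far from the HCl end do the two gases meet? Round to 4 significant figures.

283.8 mm

The fronts meet when d_HCl + d_NH₃ = L with d_HCl/d_NH₃ = √(M_NH₃/M_HCl) (Graham's law). Here √(M_NH₃/M_HCl) = √(17.03/36.46) = 0.6834.
With d_HCl + d_NH₃ = 699 mm, d_NH₃ = 699/(1 + 0.6834) = 415.2 mm.
d_HCl = 699 − 415.2 = 283.8 mm.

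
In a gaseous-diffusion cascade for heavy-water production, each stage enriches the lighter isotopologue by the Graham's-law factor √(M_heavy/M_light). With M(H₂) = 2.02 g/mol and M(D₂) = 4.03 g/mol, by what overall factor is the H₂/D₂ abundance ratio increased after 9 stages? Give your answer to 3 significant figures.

The single-stage factor is √(M_heavy/M_light), so 9 stages give [√(4.03/2.02)]^9 = (4.03/2.02)^(9/2).
= 1.99505^(9/2) = 22.4.

22.4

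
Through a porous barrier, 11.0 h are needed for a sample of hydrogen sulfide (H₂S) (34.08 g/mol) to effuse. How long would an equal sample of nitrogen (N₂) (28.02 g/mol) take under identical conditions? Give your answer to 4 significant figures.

Since effusion rate ∝ 1/√M, t_N₂/t_H₂S = √(M_N₂/M_H₂S) = √(28.02/34.08) = √0.8222 = 0.9067.
So the time for N₂ is 11.0 × 0.9067 = 9.974 h.

9.974 h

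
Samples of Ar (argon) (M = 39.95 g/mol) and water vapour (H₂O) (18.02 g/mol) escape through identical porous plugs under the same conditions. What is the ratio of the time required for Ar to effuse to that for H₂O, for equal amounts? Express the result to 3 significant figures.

1.49

From Graham's law, t_Ar/t_H₂O = √(M_Ar/M_H₂O) = √(39.95/18.02) = √2.217 = 1.49.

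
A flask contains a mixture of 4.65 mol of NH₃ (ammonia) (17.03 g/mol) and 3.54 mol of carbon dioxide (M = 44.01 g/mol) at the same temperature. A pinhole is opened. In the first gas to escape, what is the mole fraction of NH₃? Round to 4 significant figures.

Each component's effusion rate ∝ (its partial pressure)·(1/√M) ∝ n_i/√M_i.
So x_NH₃ in the escaping gas = (n_NH₃/√M_NH₃) / Σ(n_i/√M_i)
= (4.65/√17.03) / (4.65/√17.03 + 3.54/√44.01) = 1.127/(1.127 + 0.5336) = 0.6786.

0.6786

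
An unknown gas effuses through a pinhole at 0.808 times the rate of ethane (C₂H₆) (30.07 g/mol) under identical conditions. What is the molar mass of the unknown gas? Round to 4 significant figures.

Graham's law gives rate_X/rate_C₂H₆ = √(M_C₂H₆/M_X).
0.808 = √(30.07/M_X)
M_X = 30.07 / 0.808² = 30.07 / 0.6529 = 46.06 g/mol

46.06 g/mol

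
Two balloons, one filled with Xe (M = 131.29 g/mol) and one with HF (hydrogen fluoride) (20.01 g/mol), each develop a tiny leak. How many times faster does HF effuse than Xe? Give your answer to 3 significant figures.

Using Graham's law: rate_HF/rate_Xe = √(M_Xe/M_HF) = √(131.29/20.01) = √6.561 = 2.56.

2.56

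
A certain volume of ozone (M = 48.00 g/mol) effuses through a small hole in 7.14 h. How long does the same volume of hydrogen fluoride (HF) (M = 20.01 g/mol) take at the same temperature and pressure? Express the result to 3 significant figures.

4.61 h

By Graham's law, t_HF/t_O₃ = √(M_HF/M_O₃) = √(20.01/48.00) = √0.4169 = 0.6457.
So the time for HF is 7.14 × 0.6457 = 4.61 h.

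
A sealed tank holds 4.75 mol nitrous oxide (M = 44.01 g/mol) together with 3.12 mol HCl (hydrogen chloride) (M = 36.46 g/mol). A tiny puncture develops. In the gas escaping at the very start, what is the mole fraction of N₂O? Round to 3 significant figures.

0.581

Rate_i ∝ x_i/√M_i (Graham's law weighted by mole fraction), so the effusate composition follows n_i/√M_i.
Mole fraction of N₂O in the effusate = (n_N₂O/√M_N₂O) / (n_N₂O/√M_N₂O + n_HCl/√M_HCl)
= (4.75/√44.01) / (4.75/√44.01 + 3.12/√36.46) = 0.7160/(0.7160 + 0.5167) = 0.581.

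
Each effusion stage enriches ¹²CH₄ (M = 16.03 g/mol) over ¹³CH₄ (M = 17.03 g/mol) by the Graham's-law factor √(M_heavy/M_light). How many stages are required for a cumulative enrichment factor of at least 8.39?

Single-stage factor α = √(17.03/16.03), so ln α = ½ ln(1.06238) = 0.03026.
Need α^N ≥ 8.39 ⇒ N ≥ ln(8.39) / ln α = 2.127 / 0.03026 = 70.30.
Minimum whole number of stages: N = 71.

71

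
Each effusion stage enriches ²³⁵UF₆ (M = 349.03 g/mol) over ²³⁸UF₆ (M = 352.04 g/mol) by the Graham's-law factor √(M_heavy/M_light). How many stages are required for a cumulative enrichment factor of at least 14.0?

615

With α = √(352.04/349.03) per stage, ln α = ½ ln(1.00862) = 0.004293.
Need α^N ≥ 14.0 ⇒ N ≥ ln(14.0) / ln α = 2.639 / 0.004293 = 614.67.
Rounding up, N = 615 stages.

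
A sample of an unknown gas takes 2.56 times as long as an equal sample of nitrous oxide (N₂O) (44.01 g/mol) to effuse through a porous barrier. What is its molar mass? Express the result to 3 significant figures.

288 g/mol

Since effusion rate ∝ 1/√M, t_X/t_N₂O = √(M_X/M_N₂O).
2.56 = √(M_X/44.01)
M_X = 44.01 × 2.56² = 44.01 × 6.554 = 288 g/mol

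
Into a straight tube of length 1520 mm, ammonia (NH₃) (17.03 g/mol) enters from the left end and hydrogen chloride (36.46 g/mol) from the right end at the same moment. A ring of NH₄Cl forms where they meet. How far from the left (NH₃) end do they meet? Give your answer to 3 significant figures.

903 mm

Graham's law gives d_NH₃/d_HCl = rate_NH₃/rate_HCl = √(M_HCl/M_NH₃) = √(36.46/17.03) = 1.463.
With d_NH₃ + d_HCl = 1520 mm, d_HCl = 1520/(1 + 1.463) = 617.1 mm.
d_NH₃ = 1520 − 617.1 = 903 mm.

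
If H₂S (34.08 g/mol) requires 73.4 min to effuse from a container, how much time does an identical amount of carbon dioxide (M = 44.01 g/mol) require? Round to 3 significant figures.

From Graham's law, t_CO₂/t_H₂S = √(M_CO₂/M_H₂S) = √(44.01/34.08) = √1.291 = 1.136.
So the time for CO₂ is 73.4 × 1.136 = 83.4 min.

83.4 min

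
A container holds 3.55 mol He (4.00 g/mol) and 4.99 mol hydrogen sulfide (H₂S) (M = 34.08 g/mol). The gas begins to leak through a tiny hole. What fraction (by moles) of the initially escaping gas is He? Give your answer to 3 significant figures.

The effusion rate of species i is ∝ p_i/√M_i ∝ n_i/√M_i.
x_He(eff) = (n_He/√M_He) / (n_He/√M_He + n_H₂S/√M_H₂S)
= (3.55/√4.00) / (3.55/√4.00 + 4.99/√34.08) = 1.775/(1.775 + 0.8548) = 0.675.

0.675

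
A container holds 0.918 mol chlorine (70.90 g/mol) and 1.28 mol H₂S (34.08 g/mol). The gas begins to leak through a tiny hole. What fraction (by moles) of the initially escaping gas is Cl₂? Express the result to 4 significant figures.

Each component's effusion rate ∝ (its partial pressure)·(1/√M) ∝ n_i/√M_i.
Mole fraction of Cl₂ in the effusate = (n_Cl₂/√M_Cl₂) / (n_Cl₂/√M_Cl₂ + n_H₂S/√M_H₂S)
= (0.918/√70.90) / (0.918/√70.90 + 1.28/√34.08) = 0.1090/(0.1090 + 0.2193) = 0.3321.

0.3321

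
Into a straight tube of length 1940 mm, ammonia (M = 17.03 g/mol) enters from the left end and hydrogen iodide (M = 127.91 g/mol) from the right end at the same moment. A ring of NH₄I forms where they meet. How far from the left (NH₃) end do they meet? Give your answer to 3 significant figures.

In equal time, each gas travels a distance ∝ its rate ∝ 1/√M, so d_NH₃/d_HI = √(M_HI/M_NH₃) = √(127.91/17.03) = 2.741.
With d_NH₃ + d_HI = 1940 mm, d_HI = 1940/(1 + 2.741) = 518.6 mm.
d_NH₃ = 1940 − 518.6 = 1420 mm.

1420 mm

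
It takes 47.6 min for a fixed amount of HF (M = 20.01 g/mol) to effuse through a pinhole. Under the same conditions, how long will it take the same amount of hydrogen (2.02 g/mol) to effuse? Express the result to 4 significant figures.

By Graham's law, t_H₂/t_HF = √(M_H₂/M_HF) = √(2.02/20.01) = √0.1009 = 0.3177.
So the time for H₂ is 47.6 × 0.3177 = 15.12 min.

15.12 min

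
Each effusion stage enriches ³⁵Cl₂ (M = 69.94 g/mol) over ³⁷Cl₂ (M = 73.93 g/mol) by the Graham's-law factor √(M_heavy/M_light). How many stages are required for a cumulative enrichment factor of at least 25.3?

117

Per stage α = (73.93/69.94)^(1/2) = 1.05705^0.5, giving ln α = 0.02774.
Need α^N ≥ 25.3 ⇒ N ≥ ln(25.3) / ln α = 3.231 / 0.02774 = 116.47.
Minimum whole number of stages: N = 117.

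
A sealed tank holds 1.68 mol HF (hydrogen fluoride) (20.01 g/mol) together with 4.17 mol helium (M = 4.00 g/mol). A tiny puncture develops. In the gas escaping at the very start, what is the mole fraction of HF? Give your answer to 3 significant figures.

The effusion rate of species i is ∝ p_i/√M_i ∝ n_i/√M_i.
Mole fraction of HF in the effusate = (n_HF/√M_HF) / (n_HF/√M_HF + n_He/√M_He)
= (1.68/√20.01) / (1.68/√20.01 + 4.17/√4.00) = 0.3756/(0.3756 + 2.085) = 0.153.

0.153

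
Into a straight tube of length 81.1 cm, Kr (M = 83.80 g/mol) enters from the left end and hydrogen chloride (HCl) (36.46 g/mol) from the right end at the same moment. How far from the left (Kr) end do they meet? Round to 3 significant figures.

Distances travelled in equal time are proportional to diffusion rates, so d_Kr/d_HCl = √(M_HCl/M_Kr) = √(36.46/83.80) = 0.6596.
With d_Kr + d_HCl = 81.1 cm, d_HCl = 81.1/(1 + 0.6596) = 48.87 cm.
d_Kr = 81.1 − 48.87 = 32.2 cm.

32.2 cm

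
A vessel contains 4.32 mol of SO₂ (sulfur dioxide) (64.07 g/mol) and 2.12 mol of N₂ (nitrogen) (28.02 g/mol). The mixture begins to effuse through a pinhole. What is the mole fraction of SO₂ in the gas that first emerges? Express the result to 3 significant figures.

Effusion rate of each component ∝ n_i/√M_i (partial pressure × 1/√M).
x_SO₂(eff) = (n_SO₂/√M_SO₂) / (n_SO₂/√M_SO₂ + n_N₂/√M_N₂)
= (4.32/√64.07) / (4.32/√64.07 + 2.12/√28.02) = 0.5397/(0.5397 + 0.4005) = 0.574.

0.574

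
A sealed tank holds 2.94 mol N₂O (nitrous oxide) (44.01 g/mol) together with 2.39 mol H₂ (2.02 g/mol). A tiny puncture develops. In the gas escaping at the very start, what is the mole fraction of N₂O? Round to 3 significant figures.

0.209

Each component's effusion rate ∝ (its partial pressure)·(1/√M) ∝ n_i/√M_i.
So x_N₂O in the escaping gas = (n_N₂O/√M_N₂O) / Σ(n_i/√M_i)
= (2.94/√44.01) / (2.94/√44.01 + 2.39/√2.02) = 0.4432/(0.4432 + 1.682) = 0.209.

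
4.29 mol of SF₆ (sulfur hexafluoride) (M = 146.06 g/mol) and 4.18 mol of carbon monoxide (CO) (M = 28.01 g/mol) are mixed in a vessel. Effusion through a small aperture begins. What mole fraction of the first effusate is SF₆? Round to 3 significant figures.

0.310

Effusion rate of each component ∝ n_i/√M_i (partial pressure × 1/√M).
So x_SF₆ in the escaping gas = (n_SF₆/√M_SF₆) / Σ(n_i/√M_i)
= (4.29/√146.06) / (4.29/√146.06 + 4.18/√28.01) = 0.3550/(0.3550 + 0.7898) = 0.310.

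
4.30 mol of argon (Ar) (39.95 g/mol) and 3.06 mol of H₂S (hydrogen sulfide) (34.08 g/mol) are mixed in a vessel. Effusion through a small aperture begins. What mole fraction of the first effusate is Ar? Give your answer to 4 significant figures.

0.5648

Rate_i ∝ x_i/√M_i (Graham's law weighted by mole fraction), so the effusate composition follows n_i/√M_i.
Mole fraction of Ar in the effusate = (n_Ar/√M_Ar) / (n_Ar/√M_Ar + n_H₂S/√M_H₂S)
= (4.30/√39.95) / (4.30/√39.95 + 3.06/√34.08) = 0.6803/(0.6803 + 0.5242) = 0.5648.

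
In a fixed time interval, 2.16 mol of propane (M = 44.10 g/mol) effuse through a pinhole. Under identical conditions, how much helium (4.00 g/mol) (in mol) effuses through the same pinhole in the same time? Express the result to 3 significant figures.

Since effusion rate ∝ 1/√M, rate_He/rate_C₃H₈ = √(M_C₃H₈/M_He) = √(44.10/4.00) = √11.03 = 3.320.
So the amount for He is 2.16 × 3.320 = 7.17 mol.

7.17 mol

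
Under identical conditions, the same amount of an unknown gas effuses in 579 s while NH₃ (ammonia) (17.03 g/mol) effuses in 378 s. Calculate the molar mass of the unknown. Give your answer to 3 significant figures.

By Graham's law, t_X/t_NH₃ = √(M_X/M_NH₃).
579/378 = 1.532 = √(M_X/17.03)
M_X = 17.03 × 1.532² = 17.03 × 2.346 = 40.0 g/mol

40.0 g/mol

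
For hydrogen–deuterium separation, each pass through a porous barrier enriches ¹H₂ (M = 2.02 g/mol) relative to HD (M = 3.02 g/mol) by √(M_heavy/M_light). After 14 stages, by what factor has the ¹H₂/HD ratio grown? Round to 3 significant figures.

The single-stage factor is √(M_heavy/M_light), so 14 stages give [√(3.02/2.02)]^14 = (3.02/2.02)^(14/2).
= 1.49505^7 = 16.7.

16.7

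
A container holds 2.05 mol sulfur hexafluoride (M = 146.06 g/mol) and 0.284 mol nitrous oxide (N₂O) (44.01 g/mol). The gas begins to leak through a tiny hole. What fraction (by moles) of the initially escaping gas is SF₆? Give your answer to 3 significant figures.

The effusion rate of species i is ∝ p_i/√M_i ∝ n_i/√M_i.
Mole fraction of SF₆ in the effusate = (n_SF₆/√M_SF₆) / (n_SF₆/√M_SF₆ + n_N₂O/√M_N₂O)
= (2.05/√146.06) / (2.05/√146.06 + 0.284/√44.01) = 0.1696/(0.1696 + 0.04281) = 0.798.

0.798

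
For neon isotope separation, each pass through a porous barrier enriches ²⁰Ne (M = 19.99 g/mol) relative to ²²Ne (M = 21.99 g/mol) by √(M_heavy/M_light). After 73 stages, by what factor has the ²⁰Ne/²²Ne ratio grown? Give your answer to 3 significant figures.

32.5

Overall factor = α^73 with α = √(21.99/19.99), i.e. (21.99/19.99)^(73/2).
= 1.10005^(73/2) = 32.5.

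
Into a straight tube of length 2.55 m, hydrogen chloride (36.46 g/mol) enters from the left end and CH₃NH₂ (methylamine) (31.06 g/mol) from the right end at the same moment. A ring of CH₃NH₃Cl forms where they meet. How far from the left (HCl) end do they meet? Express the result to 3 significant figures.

The fronts meet when d_HCl + d_CH₃NH₂ = L with d_HCl/d_CH₃NH₂ = √(M_CH₃NH₂/M_HCl) (Graham's law). Here √(M_CH₃NH₂/M_HCl) = √(31.06/36.46) = 0.9230.
With d_HCl + d_CH₃NH₂ = 2.55 m, d_CH₃NH₂ = 2.55/(1 + 0.9230) = 1.326 m.
d_HCl = 2.55 − 1.326 = 1.22 m.

1.22 m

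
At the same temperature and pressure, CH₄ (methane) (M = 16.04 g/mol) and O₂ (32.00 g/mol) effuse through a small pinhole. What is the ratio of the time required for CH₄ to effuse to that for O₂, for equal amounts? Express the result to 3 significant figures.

Since effusion rate ∝ 1/√M, t_CH₄/t_O₂ = √(M_CH₄/M_O₂) = √(16.04/32.00) = √0.5012 = 0.708.

0.708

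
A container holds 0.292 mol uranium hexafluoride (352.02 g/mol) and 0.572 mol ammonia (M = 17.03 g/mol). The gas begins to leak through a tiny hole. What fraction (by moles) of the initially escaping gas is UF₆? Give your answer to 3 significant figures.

0.101

Each component's effusion rate ∝ (its partial pressure)·(1/√M) ∝ n_i/√M_i.
Mole fraction of UF₆ in the effusate = (n_UF₆/√M_UF₆) / (n_UF₆/√M_UF₆ + n_NH₃/√M_NH₃)
= (0.292/√352.02) / (0.292/√352.02 + 0.572/√17.03) = 0.01556/(0.01556 + 0.1386) = 0.101.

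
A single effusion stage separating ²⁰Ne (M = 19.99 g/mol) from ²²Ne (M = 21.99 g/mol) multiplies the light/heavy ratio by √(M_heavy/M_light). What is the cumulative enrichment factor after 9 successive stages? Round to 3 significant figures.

Overall factor = α^9 with α = √(21.99/19.99), i.e. (21.99/19.99)^(9/2).
= 1.10005^(9/2) = 1.54.

1.54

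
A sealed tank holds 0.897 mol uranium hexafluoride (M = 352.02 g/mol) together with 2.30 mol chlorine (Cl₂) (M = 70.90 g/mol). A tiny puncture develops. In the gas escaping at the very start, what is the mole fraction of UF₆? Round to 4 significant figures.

0.1490

Rate_i ∝ x_i/√M_i (Graham's law weighted by mole fraction), so the effusate composition follows n_i/√M_i.
Mole fraction of UF₆ in the effusate = (n_UF₆/√M_UF₆) / (n_UF₆/√M_UF₆ + n_Cl₂/√M_Cl₂)
= (0.897/√352.02) / (0.897/√352.02 + 2.30/√70.90) = 0.04781/(0.04781 + 0.2732) = 0.1490.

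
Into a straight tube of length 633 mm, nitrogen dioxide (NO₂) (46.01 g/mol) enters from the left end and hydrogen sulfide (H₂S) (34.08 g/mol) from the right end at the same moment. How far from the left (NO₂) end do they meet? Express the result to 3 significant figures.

In equal time, each gas travels a distance ∝ its rate ∝ 1/√M, so d_NO₂/d_H₂S = √(M_H₂S/M_NO₂) = √(34.08/46.01) = 0.8606.
With d_NO₂ + d_H₂S = 633 mm, d_H₂S = 633/(1 + 0.8606) = 340.2 mm.
d_NO₂ = 633 − 340.2 = 293 mm.

293 mm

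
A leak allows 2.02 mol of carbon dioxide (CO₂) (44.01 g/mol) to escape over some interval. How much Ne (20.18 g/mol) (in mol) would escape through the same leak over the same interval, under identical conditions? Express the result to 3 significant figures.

2.98 mol

By Graham's law, rate_Ne/rate_CO₂ = √(M_CO₂/M_Ne) = √(44.01/20.18) = √2.181 = 1.477.
So the amount for Ne is 2.02 × 1.477 = 2.98 mol.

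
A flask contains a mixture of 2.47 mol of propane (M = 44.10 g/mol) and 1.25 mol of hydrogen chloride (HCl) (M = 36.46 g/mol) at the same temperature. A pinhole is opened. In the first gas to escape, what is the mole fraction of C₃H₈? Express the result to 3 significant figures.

Effusion rate of each component ∝ n_i/√M_i (partial pressure × 1/√M).
Mole fraction of C₃H₈ in the effusate = (n_C₃H₈/√M_C₃H₈) / (n_C₃H₈/√M_C₃H₈ + n_HCl/√M_HCl)
= (2.47/√44.10) / (2.47/√44.10 + 1.25/√36.46) = 0.3719/(0.3719 + 0.2070) = 0.642.

0.642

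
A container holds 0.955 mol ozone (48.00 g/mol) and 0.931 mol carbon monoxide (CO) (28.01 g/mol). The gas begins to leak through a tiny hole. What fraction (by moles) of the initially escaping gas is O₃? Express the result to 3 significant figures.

Effusion rate of each component ∝ n_i/√M_i (partial pressure × 1/√M).
Mole fraction of O₃ in the effusate = (n_O₃/√M_O₃) / (n_O₃/√M_O₃ + n_CO/√M_CO)
= (0.955/√48.00) / (0.955/√48.00 + 0.931/√28.01) = 0.1378/(0.1378 + 0.1759) = 0.439.

0.439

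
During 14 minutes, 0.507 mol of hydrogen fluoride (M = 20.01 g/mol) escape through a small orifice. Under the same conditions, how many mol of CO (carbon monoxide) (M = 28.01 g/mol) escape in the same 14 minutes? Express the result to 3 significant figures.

Since effusion rate ∝ 1/√M, rate_CO/rate_HF = √(M_HF/M_CO) = √(20.01/28.01) = √0.7144 = 0.8452.
So the amount for CO is 0.507 × 0.8452 = 0.429 mol.

0.429 mol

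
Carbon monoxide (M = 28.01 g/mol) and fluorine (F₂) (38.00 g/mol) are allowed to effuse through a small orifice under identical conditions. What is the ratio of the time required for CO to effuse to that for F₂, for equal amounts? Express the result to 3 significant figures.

Graham's law gives t_CO/t_F₂ = √(M_CO/M_F₂) = √(28.01/38.00) = √0.7371 = 0.859.

0.859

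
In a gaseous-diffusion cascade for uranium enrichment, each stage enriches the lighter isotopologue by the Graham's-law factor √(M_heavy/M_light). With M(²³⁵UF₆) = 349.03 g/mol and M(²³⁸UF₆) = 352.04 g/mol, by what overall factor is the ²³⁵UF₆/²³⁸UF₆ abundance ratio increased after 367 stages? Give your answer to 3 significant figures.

Overall factor = α^367 with α = √(352.04/349.03), i.e. (352.04/349.03)^(367/2).
= 1.00862^(367/2) = 4.83.

4.83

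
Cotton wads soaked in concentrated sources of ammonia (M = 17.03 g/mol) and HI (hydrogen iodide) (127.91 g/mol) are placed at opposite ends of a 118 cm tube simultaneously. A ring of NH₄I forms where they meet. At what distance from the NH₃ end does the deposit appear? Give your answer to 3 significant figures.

Distances travelled in equal time are proportional to diffusion rates, so d_NH₃/d_HI = √(M_HI/M_NH₃) = √(127.91/17.03) = 2.741.
With d_NH₃ + d_HI = 118 cm, d_HI = 118/(1 + 2.741) = 31.55 cm.
d_NH₃ = 118 − 31.55 = 86.5 cm.

86.5 cm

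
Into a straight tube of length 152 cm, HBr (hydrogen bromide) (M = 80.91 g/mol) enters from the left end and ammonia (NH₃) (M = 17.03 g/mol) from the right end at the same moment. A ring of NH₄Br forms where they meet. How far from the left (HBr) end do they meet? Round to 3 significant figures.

47.8 cm

Graham's law gives d_HBr/d_NH₃ = rate_HBr/rate_NH₃ = √(M_NH₃/M_HBr) = √(17.03/80.91) = 0.4588.
With d_HBr + d_NH₃ = 152 cm, d_NH₃ = 152/(1 + 0.4588) = 104.2 cm.
d_HBr = 152 − 104.2 = 47.8 cm.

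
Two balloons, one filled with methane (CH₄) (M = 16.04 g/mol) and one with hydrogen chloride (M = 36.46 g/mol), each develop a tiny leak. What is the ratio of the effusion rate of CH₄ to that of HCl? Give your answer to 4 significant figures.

From Graham's law, rate_CH₄/rate_HCl = √(M_HCl/M_CH₄) = √(36.46/16.04) = √2.273 = 1.508.

1.508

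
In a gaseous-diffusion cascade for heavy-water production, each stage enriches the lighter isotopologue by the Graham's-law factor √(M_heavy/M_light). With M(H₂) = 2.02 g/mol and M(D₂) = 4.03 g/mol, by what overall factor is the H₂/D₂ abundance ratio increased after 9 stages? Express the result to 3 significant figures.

Overall factor = α^9 with α = √(4.03/2.02), i.e. (4.03/2.02)^(9/2).
= 1.99505^(9/2) = 22.4.

22.4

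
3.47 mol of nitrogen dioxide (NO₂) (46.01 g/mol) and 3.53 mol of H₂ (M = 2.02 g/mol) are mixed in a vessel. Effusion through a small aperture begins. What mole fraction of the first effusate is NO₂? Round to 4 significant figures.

Effusion rate of each component ∝ n_i/√M_i (partial pressure × 1/√M).
So x_NO₂ in the escaping gas = (n_NO₂/√M_NO₂) / Σ(n_i/√M_i)
= (3.47/√46.01) / (3.47/√46.01 + 3.53/√2.02) = 0.5116/(0.5116 + 2.484) = 0.1708.

0.1708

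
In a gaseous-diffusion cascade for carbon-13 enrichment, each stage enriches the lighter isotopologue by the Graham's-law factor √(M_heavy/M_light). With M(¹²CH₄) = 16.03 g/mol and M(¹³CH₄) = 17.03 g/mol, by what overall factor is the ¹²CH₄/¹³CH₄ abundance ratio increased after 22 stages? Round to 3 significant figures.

1.95

After 22 stages the ratio has grown by (√(17.03/16.03))^22 = (17.03/16.03)^(22/2).
= 1.06238^11 = 1.95.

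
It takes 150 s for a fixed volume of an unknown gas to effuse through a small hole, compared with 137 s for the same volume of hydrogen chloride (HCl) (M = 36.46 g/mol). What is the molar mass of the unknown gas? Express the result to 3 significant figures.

43.7 g/mol

Since effusion rate ∝ 1/√M, t_X/t_HCl = √(M_X/M_HCl).
150/137 = 1.095 = √(M_X/36.46)
M_X = 36.46 × 1.095² = 36.46 × 1.199 = 43.7 g/mol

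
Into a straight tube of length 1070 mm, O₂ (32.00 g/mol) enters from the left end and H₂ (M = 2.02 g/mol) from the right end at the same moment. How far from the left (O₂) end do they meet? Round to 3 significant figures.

215 mm

Distances travelled in equal time are proportional to diffusion rates, so d_O₂/d_H₂ = √(M_H₂/M_O₂) = √(2.02/32.00) = 0.2512.
With d_O₂ + d_H₂ = 1070 mm, d_H₂ = 1070/(1 + 0.2512) = 855.1 mm.
d_O₂ = 1070 − 855.1 = 215 mm.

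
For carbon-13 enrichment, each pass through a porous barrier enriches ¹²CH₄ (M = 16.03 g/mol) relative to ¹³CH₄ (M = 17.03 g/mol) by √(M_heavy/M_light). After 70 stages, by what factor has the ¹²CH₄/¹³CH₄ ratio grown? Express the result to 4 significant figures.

After 70 stages the ratio has grown by (√(17.03/16.03))^70 = (17.03/16.03)^(70/2).
= 1.06238^35 = 8.315.

8.315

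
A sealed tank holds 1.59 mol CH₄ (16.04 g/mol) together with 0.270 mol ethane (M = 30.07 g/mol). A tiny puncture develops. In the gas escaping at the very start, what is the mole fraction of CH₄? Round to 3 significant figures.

0.890

Each component's effusion rate ∝ (its partial pressure)·(1/√M) ∝ n_i/√M_i.
x_CH₄(eff) = (n_CH₄/√M_CH₄) / (n_CH₄/√M_CH₄ + n_C₂H₆/√M_C₂H₆)
= (1.59/√16.04) / (1.59/√16.04 + 0.270/√30.07) = 0.3970/(0.3970 + 0.04924) = 0.890.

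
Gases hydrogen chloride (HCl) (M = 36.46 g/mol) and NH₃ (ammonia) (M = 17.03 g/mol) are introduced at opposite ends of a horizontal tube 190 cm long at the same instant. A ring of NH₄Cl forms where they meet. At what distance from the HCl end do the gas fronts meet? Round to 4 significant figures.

In equal time, each gas travels a distance ∝ its rate ∝ 1/√M, so d_HCl/d_NH₃ = √(M_NH₃/M_HCl) = √(17.03/36.46) = 0.6834.
With d_HCl + d_NH₃ = 190 cm, d_NH₃ = 190/(1 + 0.6834) = 112.9 cm.
d_HCl = 190 − 112.9 = 77.14 cm.

77.14 cm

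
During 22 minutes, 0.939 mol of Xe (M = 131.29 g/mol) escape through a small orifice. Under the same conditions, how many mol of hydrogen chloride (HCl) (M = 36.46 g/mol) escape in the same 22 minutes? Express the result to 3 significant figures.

1.78 mol

By Graham's law, rate_HCl/rate_Xe = √(M_Xe/M_HCl) = √(131.29/36.46) = √3.601 = 1.898.
So the amount for HCl is 0.939 × 1.898 = 1.78 mol.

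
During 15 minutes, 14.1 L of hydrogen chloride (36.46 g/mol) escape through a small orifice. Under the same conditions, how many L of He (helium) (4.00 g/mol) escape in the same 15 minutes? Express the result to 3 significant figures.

42.6 L

From Graham's law, rate_He/rate_HCl = √(M_HCl/M_He) = √(36.46/4.00) = √9.115 = 3.019.
So the volume for He is 14.1 × 3.019 = 42.6 L.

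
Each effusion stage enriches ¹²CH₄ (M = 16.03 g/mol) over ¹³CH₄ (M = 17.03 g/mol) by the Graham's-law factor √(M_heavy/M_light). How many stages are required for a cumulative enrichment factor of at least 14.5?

89

Per stage α = (17.03/16.03)^(1/2) = 1.06238^0.5, giving ln α = 0.03026.
Need α^N ≥ 14.5 ⇒ N ≥ ln(14.5) / ln α = 2.674 / 0.03026 = 88.38.
So at least 89 stages are needed.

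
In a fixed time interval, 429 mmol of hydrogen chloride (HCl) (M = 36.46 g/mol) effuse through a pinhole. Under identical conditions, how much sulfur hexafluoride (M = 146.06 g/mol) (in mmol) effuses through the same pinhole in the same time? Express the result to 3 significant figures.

214 mmol

Since effusion rate ∝ 1/√M, rate_SF₆/rate_HCl = √(M_HCl/M_SF₆) = √(36.46/146.06) = √0.2496 = 0.4996.
So the amount for SF₆ is 429 × 0.4996 = 214 mmol.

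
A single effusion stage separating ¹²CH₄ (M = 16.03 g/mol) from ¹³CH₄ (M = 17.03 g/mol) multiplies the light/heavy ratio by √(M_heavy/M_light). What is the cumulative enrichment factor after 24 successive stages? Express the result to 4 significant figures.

The single-stage factor is √(M_heavy/M_light), so 24 stages give [√(17.03/16.03)]^24 = (17.03/16.03)^(24/2).
= 1.06238^12 = 2.067.

2.067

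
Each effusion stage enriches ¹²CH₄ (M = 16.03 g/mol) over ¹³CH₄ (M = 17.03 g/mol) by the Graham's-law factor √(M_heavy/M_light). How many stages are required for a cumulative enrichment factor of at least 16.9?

Per stage α = (17.03/16.03)^(1/2) = 1.06238^0.5, giving ln α = 0.03026.
Need α^N ≥ 16.9 ⇒ N ≥ ln(16.9) / ln α = 2.827 / 0.03026 = 93.44.
Minimum whole number of stages: N = 94.

94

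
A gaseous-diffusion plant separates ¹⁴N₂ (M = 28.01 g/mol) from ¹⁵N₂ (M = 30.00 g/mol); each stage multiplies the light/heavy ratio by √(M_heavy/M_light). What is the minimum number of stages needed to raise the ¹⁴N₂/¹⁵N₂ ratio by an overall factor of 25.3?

Single-stage factor α = √(30.00/28.01), so ln α = ½ ln(1.07105) = 0.03432.
Need α^N ≥ 25.3 ⇒ N ≥ ln(25.3) / ln α = 3.231 / 0.03432 = 94.14.
Rounding up, N = 95 stages.

95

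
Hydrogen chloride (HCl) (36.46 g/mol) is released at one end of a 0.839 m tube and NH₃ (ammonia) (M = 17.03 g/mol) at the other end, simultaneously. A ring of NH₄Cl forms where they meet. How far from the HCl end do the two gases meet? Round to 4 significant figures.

0.3406 m

Distances travelled in equal time are proportional to diffusion rates, so d_HCl/d_NH₃ = √(M_NH₃/M_HCl) = √(17.03/36.46) = 0.6834.
With d_HCl + d_NH₃ = 0.839 m, d_NH₃ = 0.839/(1 + 0.6834) = 0.4984 m.
d_HCl = 0.839 − 0.4984 = 0.3406 m.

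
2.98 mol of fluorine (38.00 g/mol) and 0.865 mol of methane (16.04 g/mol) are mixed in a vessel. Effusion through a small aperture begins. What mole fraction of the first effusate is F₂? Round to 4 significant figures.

Each component's effusion rate ∝ (its partial pressure)·(1/√M) ∝ n_i/√M_i.
So x_F₂ in the escaping gas = (n_F₂/√M_F₂) / Σ(n_i/√M_i)
= (2.98/√38.00) / (2.98/√38.00 + 0.865/√16.04) = 0.4834/(0.4834 + 0.2160) = 0.6912.

0.6912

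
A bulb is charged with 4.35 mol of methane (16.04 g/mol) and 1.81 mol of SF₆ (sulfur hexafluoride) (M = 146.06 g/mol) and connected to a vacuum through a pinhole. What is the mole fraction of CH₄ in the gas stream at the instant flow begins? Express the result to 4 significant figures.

The effusion rate of species i is ∝ p_i/√M_i ∝ n_i/√M_i.
Mole fraction of CH₄ in the effusate = (n_CH₄/√M_CH₄) / (n_CH₄/√M_CH₄ + n_SF₆/√M_SF₆)
= (4.35/√16.04) / (4.35/√16.04 + 1.81/√146.06) = 1.086/(1.086 + 0.1498) = 0.8788.

0.8788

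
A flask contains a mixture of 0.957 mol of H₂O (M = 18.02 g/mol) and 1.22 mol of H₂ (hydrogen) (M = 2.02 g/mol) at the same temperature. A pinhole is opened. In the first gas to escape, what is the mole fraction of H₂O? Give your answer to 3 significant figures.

0.208

The effusion rate of species i is ∝ p_i/√M_i ∝ n_i/√M_i.
So x_H₂O in the escaping gas = (n_H₂O/√M_H₂O) / Σ(n_i/√M_i)
= (0.957/√18.02) / (0.957/√18.02 + 1.22/√2.02) = 0.2254/(0.2254 + 0.8584) = 0.208.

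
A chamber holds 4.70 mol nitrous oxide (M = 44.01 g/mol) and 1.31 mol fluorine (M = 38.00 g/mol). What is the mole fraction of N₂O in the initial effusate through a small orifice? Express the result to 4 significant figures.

Effusion rate of each component ∝ n_i/√M_i (partial pressure × 1/√M).
x_N₂O(eff) = (n_N₂O/√M_N₂O) / (n_N₂O/√M_N₂O + n_F₂/√M_F₂)
= (4.70/√44.01) / (4.70/√44.01 + 1.31/√38.00) = 0.7085/(0.7085 + 0.2125) = 0.7693.

0.7693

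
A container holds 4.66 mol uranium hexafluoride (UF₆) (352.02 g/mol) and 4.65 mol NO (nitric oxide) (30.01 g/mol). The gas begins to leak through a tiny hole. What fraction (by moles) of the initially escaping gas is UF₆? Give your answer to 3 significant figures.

0.226

Each component's effusion rate ∝ (its partial pressure)·(1/√M) ∝ n_i/√M_i.
x_UF₆(eff) = (n_UF₆/√M_UF₆) / (n_UF₆/√M_UF₆ + n_NO/√M_NO)
= (4.66/√352.02) / (4.66/√352.02 + 4.65/√30.01) = 0.2484/(0.2484 + 0.8488) = 0.226.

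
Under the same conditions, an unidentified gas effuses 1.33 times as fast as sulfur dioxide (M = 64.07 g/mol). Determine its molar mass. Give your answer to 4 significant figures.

From Graham's law, rate_X/rate_SO₂ = √(M_SO₂/M_X).
1.33 = √(64.07/M_X)
M_X = 64.07 / 1.33² = 64.07 / 1.769 = 36.22 g/mol

36.22 g/mol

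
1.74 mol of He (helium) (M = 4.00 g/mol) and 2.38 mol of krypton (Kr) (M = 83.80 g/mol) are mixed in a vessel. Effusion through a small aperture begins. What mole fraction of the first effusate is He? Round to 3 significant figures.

0.770

Effusion rate of each component ∝ n_i/√M_i (partial pressure × 1/√M).
Mole fraction of He in the effusate = (n_He/√M_He) / (n_He/√M_He + n_Kr/√M_Kr)
= (1.74/√4.00) / (1.74/√4.00 + 2.38/√83.80) = 0.8700/(0.8700 + 0.2600) = 0.770.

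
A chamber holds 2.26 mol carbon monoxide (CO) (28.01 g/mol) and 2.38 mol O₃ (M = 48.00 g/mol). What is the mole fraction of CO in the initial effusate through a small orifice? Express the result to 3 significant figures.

0.554

Rate_i ∝ x_i/√M_i (Graham's law weighted by mole fraction), so the effusate composition follows n_i/√M_i.
So x_CO in the escaping gas = (n_CO/√M_CO) / Σ(n_i/√M_i)
= (2.26/√28.01) / (2.26/√28.01 + 2.38/√48.00) = 0.4270/(0.4270 + 0.3435) = 0.554.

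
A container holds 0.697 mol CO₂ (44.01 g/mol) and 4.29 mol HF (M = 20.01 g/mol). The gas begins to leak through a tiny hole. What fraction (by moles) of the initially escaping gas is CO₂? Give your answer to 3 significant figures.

0.0987

The effusion rate of species i is ∝ p_i/√M_i ∝ n_i/√M_i.
Mole fraction of CO₂ in the effusate = (n_CO₂/√M_CO₂) / (n_CO₂/√M_CO₂ + n_HF/√M_HF)
= (0.697/√44.01) / (0.697/√44.01 + 4.29/√20.01) = 0.1051/(0.1051 + 0.9590) = 0.0987.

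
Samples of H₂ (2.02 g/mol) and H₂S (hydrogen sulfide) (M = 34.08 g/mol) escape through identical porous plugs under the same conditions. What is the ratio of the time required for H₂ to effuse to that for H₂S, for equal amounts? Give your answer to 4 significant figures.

By Graham's law, t_H₂/t_H₂S = √(M_H₂/M_H₂S) = √(2.02/34.08) = √0.05927 = 0.2435.

0.2435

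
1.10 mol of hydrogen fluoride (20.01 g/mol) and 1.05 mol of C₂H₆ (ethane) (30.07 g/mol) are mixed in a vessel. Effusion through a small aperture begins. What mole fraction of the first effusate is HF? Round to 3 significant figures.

The effusion rate of species i is ∝ p_i/√M_i ∝ n_i/√M_i.
Mole fraction of HF in the effusate = (n_HF/√M_HF) / (n_HF/√M_HF + n_C₂H₆/√M_C₂H₆)
= (1.10/√20.01) / (1.10/√20.01 + 1.05/√30.07) = 0.2459/(0.2459 + 0.1915) = 0.562.

0.562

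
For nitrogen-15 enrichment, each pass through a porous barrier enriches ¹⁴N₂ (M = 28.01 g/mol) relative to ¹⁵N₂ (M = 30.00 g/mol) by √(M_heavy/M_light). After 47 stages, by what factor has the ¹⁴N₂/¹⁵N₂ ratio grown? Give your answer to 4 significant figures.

5.018

Overall factor = α^47 with α = √(30.00/28.01), i.e. (30.00/28.01)^(47/2).
= 1.07105^(47/2) = 5.018.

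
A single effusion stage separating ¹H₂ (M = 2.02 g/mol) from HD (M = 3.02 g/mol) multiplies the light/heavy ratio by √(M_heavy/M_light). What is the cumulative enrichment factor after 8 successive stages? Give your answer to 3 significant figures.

The single-stage factor is √(M_heavy/M_light), so 8 stages give [√(3.02/2.02)]^8 = (3.02/2.02)^(8/2).
= 1.49505^4 = 5.00.

5.00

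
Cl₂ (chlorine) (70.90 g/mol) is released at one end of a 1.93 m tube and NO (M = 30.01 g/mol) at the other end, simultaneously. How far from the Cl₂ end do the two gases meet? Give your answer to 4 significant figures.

0.7607 m

In equal time, each gas travels a distance ∝ its rate ∝ 1/√M, so d_Cl₂/d_NO = √(M_NO/M_Cl₂) = √(30.01/70.90) = 0.6506.
With d_Cl₂ + d_NO = 1.93 m, d_NO = 1.93/(1 + 0.6506) = 1.169 m.
d_Cl₂ = 1.93 − 1.169 = 0.7607 m.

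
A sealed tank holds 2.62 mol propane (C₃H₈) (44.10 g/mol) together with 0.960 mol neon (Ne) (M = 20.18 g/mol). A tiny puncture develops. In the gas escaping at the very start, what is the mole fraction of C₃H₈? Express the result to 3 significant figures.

0.649

Effusion rate of each component ∝ n_i/√M_i (partial pressure × 1/√M).
Mole fraction of C₃H₈ in the effusate = (n_C₃H₈/√M_C₃H₈) / (n_C₃H₈/√M_C₃H₈ + n_Ne/√M_Ne)
= (2.62/√44.10) / (2.62/√44.10 + 0.960/√20.18) = 0.3945/(0.3945 + 0.2137) = 0.649.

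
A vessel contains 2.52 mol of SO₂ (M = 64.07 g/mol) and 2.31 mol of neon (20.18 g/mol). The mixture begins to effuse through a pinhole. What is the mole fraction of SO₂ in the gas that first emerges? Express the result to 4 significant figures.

0.3797

Effusion rate of each component ∝ n_i/√M_i (partial pressure × 1/√M).
x_SO₂(eff) = (n_SO₂/√M_SO₂) / (n_SO₂/√M_SO₂ + n_Ne/√M_Ne)
= (2.52/√64.07) / (2.52/√64.07 + 2.31/√20.18) = 0.3148/(0.3148 + 0.5142) = 0.3797.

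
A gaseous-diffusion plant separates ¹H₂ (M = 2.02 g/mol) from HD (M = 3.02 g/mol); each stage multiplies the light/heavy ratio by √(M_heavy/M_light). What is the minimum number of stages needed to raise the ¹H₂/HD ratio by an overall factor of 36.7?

With α = √(3.02/2.02) per stage, ln α = ½ ln(1.49505) = 0.2011.
Need α^N ≥ 36.7 ⇒ N ≥ ln(36.7) / ln α = 3.603 / 0.2011 = 17.92.
So at least 18 stages are needed.

18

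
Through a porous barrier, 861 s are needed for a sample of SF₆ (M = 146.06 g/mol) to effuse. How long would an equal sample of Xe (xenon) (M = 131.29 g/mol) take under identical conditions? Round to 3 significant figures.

From Graham's law, t_Xe/t_SF₆ = √(M_Xe/M_SF₆) = √(131.29/146.06) = √0.8989 = 0.9481.
So the time for Xe is 861 × 0.9481 = 816 s.

816 s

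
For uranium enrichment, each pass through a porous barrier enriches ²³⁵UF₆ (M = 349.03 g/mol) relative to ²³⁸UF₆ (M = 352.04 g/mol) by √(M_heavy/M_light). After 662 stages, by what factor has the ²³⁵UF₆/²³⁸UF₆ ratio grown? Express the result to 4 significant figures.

The single-stage factor is √(M_heavy/M_light), so 662 stages give [√(352.04/349.03)]^662 = (352.04/349.03)^(662/2).
= 1.00862^331 = 17.15.

17.15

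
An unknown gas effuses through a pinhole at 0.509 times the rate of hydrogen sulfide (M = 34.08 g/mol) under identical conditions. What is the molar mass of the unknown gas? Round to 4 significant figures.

131.5 g/mol

Since effusion rate ∝ 1/√M, rate_X/rate_H₂S = √(M_H₂S/M_X).
0.509 = √(34.08/M_X)
M_X = 34.08 / 0.509² = 34.08 / 0.2591 = 131.5 g/mol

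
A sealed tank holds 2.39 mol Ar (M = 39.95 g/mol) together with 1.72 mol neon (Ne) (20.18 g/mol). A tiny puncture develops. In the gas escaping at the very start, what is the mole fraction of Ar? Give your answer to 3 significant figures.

0.497

Each component's effusion rate ∝ (its partial pressure)·(1/√M) ∝ n_i/√M_i.
So x_Ar in the escaping gas = (n_Ar/√M_Ar) / Σ(n_i/√M_i)
= (2.39/√39.95) / (2.39/√39.95 + 1.72/√20.18) = 0.3781/(0.3781 + 0.3829) = 0.497.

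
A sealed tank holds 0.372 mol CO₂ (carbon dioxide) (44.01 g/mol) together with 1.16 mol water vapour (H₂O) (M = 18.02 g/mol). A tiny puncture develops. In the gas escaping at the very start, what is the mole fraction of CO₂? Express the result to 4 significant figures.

Each component's effusion rate ∝ (its partial pressure)·(1/√M) ∝ n_i/√M_i.
Mole fraction of CO₂ in the effusate = (n_CO₂/√M_CO₂) / (n_CO₂/√M_CO₂ + n_H₂O/√M_H₂O)
= (0.372/√44.01) / (0.372/√44.01 + 1.16/√18.02) = 0.05607/(0.05607 + 0.2733) = 0.1703.

0.1703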